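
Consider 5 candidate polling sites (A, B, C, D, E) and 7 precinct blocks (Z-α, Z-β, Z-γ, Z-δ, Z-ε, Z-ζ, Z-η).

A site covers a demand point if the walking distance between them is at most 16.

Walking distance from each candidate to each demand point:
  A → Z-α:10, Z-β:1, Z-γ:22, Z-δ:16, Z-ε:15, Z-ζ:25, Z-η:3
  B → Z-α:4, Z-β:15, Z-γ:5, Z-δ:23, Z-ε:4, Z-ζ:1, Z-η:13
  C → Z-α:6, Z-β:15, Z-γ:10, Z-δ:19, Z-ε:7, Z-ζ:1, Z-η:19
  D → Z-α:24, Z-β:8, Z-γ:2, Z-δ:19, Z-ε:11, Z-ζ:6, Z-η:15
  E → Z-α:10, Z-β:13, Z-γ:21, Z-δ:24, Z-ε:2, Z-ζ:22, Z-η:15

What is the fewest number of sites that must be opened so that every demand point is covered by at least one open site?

2

Coverage sets (demand points within 16 of each site):
  A: {Z-α, Z-β, Z-δ, Z-ε, Z-η}
  B: {Z-α, Z-β, Z-γ, Z-ε, Z-ζ, Z-η}
  C: {Z-α, Z-β, Z-γ, Z-ε, Z-ζ}
  D: {Z-β, Z-γ, Z-ε, Z-ζ, Z-η}
  E: {Z-α, Z-β, Z-ε, Z-η}
No single site covers all 7 demand points.
But {A, B} covers everything, so the minimum is 2.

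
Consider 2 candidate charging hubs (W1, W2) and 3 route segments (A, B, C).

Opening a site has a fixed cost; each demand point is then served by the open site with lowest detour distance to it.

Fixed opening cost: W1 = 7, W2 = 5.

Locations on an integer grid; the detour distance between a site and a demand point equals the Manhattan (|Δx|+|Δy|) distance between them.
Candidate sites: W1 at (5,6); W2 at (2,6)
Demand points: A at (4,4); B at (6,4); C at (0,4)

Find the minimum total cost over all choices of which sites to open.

Open {W2}: assign each demand point to its cheapest open site.
  A→W2 4, B→W2 6, C→W2 4
  detour distance 14, fixed 5 → total 19.
Compare {W1}: detour distance 13 + fixed 7 = 20.
Compare {W1, W2}: detour distance 10 + fixed 12 = 22.

19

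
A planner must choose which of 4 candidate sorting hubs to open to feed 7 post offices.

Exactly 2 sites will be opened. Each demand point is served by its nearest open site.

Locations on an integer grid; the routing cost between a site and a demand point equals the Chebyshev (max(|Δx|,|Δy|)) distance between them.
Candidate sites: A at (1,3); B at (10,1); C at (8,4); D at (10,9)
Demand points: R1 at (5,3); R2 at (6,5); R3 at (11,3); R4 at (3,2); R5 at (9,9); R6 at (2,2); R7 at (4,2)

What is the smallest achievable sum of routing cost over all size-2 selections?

19

Open {A, C}.
  R1→C 3, R2→C 2, R3→C 3, R4→A 2, R5→C 5, R6→A 1, R7→A 3  ⇒ total 19.
Compare {A, D}: total 21.
Compare {A, B}: total 24.
No size-2 selection does better; minimum is 19.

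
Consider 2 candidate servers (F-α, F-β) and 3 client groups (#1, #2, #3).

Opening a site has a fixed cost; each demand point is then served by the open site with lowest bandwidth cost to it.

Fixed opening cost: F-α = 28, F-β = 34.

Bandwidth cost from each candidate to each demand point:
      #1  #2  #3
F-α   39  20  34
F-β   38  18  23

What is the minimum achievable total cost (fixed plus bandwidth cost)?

113

Open {F-β}: assign each demand point to its cheapest open site.
  #1→F-β 38, #2→F-β 18, #3→F-β 23
  bandwidth cost 79, fixed 34 → total 113.
Compare {F-α}: bandwidth cost 93 + fixed 28 = 121.
Compare {F-α, F-β}: bandwidth cost 79 + fixed 62 = 141.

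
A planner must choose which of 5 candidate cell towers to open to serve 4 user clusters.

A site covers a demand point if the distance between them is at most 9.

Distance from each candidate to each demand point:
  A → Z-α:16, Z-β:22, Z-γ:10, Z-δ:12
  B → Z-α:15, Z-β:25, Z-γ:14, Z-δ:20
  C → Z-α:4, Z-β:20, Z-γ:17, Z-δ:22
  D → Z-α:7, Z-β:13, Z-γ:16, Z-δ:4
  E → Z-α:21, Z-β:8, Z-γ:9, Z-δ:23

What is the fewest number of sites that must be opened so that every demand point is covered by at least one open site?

Coverage sets (demand points within 9 of each site):
  A: {}
  B: {}
  C: {Z-α}
  D: {Z-α, Z-δ}
  E: {Z-β, Z-γ}
No single site covers all 4 demand points.
But {D, E} covers everything, so the minimum is 2.

2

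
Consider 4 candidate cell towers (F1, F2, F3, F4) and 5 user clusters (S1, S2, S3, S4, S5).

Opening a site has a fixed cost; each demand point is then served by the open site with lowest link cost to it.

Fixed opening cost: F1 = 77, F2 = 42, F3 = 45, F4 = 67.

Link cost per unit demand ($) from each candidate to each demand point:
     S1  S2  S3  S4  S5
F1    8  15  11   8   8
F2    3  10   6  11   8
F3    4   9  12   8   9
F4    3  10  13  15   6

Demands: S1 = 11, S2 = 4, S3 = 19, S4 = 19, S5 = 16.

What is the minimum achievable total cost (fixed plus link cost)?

550

Open {F2, F3}: assign each demand point to its cheapest open site.
  S1→F2 11×3=33, S2→F3 4×9=36, S3→F2 19×6=114, S4→F3 19×8=152, S5→F2 16×8=128
  link cost 463, fixed 87 → total 550.
Compare {F2}: link cost 524 + fixed 42 = 566.
Compare {F2, F3, F4}: link cost 431 + fixed 154 = 585.
Compare {F1, F2}: link cost 467 + fixed 119 = 586.
All other subsets cost ≥ 566. Minimum total cost: 550.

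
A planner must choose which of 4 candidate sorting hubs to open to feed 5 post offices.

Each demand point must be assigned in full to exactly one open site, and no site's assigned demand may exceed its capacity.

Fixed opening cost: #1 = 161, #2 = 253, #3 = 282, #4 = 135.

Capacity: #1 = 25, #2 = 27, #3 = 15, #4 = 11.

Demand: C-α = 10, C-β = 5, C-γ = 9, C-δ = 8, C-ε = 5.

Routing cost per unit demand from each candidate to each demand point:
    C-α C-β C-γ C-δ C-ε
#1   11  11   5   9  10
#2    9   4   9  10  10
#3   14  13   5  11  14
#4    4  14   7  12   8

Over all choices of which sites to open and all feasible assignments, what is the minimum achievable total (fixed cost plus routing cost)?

659

Open {#2, #4}; cheapest assignment that respects the capacities:
  #2 (cap 27, load 27): C-β, C-γ, C-δ, C-ε — cost 5×4 + 9×9 + 8×10 + 5×10 = 231
  #4 (cap 11, load 10): C-α — cost 10×4 = 40
  Shipping 271, fixed 388 → total 659.
  Any other capacity-feasible assignment to {#2, #4} ships for at least 271.
Compare {#1, #2}: its best feasible assignment gives total 691.
Compare {#1, #2, #4}: its best feasible assignment gives total 776.
Every other set of open sites that can feasibly serve all demand totals ≥ 691 even under its best assignment. Minimum: 659.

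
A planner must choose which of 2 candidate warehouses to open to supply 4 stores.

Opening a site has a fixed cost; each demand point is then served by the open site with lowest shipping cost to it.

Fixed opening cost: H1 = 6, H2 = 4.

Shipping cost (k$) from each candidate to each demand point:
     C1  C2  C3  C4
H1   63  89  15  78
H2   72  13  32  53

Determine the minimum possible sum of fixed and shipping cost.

Open {H1, H2}: assign each demand point to its cheapest open site.
  C1→H1 63, C2→H2 13, C3→H1 15, C4→H2 53
  shipping cost 144, fixed 10 → total 154.
Compare {H2}: shipping cost 170 + fixed 4 = 174.
Compare {H1}: shipping cost 245 + fixed 6 = 251.

154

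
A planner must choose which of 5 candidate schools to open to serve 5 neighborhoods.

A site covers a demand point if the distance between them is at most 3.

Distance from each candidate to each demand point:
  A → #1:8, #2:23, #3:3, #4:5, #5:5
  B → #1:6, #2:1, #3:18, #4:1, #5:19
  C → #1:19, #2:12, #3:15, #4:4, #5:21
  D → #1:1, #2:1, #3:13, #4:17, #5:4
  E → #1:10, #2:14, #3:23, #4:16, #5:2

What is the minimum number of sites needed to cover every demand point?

Coverage sets (demand points within 3 of each site):
  A: {#3}
  B: {#2, #4}
  C: {}
  D: {#1, #2}
  E: {#5}
No 3 sites suffice: every size-3 union leaves at least one demand point uncovered.
But {A, B, D, E} covers everything, so the minimum is 4.

4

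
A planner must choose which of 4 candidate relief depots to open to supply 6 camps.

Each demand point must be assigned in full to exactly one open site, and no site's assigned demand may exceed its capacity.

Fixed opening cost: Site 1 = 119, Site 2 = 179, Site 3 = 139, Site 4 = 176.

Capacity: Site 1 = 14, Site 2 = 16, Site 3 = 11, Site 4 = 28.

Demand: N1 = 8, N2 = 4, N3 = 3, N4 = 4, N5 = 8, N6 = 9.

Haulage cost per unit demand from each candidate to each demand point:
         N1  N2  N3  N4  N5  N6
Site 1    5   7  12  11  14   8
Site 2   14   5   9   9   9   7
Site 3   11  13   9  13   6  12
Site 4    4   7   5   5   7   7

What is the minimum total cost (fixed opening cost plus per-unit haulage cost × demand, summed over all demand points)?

Open {Site 1, Site 4}; cheapest assignment that respects the capacities:
  Site 1 (cap 14, load 12): N1, N2 — cost 8×5 + 4×7 = 68
  Site 4 (cap 28, load 24): N3, N4, N5, N6 — cost 3×5 + 4×5 + 8×7 + 9×7 = 154
  Shipping 222, fixed 295 → total 517.
  Any other capacity-feasible assignment to {Site 1, Site 4} ships for at least 222.
Compare {Site 3, Site 4}: its best feasible assignment gives total 521.
Compare {Site 2, Site 4}: its best feasible assignment gives total 561.
Every other set of open sites that can feasibly serve all demand totals ≥ 521 even under its best assignment. Minimum: 517.

517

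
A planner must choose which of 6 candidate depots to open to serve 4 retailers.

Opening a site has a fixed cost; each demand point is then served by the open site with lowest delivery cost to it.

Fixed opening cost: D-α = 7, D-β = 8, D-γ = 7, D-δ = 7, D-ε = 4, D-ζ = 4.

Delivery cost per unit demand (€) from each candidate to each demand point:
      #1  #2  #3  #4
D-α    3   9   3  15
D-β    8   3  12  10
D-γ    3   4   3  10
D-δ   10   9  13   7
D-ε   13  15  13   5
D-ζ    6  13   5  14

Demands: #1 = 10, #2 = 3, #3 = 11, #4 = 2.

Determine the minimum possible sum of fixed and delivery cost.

Open {D-γ, D-ε}: assign each demand point to its cheapest open site.
  #1→D-γ 10×3=30, #2→D-γ 3×4=12, #3→D-γ 11×3=33, #4→D-ε 2×5=10
  delivery cost 85, fixed 11 → total 96.
Compare {D-γ, D-ε, D-ζ}: delivery cost 85 + fixed 15 = 100.
Compare {D-α, D-β, D-ε}: delivery cost 82 + fixed 19 = 101.
Compare {D-β, D-γ, D-ε}: delivery cost 82 + fixed 19 = 101.
All other subsets cost ≥ 100. Minimum total cost: 96.

96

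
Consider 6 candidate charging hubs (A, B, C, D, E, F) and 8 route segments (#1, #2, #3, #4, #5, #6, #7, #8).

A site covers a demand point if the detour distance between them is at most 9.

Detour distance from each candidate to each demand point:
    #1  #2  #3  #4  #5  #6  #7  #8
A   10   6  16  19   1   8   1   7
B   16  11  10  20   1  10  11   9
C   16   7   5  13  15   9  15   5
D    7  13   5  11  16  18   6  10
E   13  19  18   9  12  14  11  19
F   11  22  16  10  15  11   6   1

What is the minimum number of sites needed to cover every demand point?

3

Coverage sets (demand points within 9 of each site):
  A: {#2, #5, #6, #7, #8}
  B: {#5, #8}
  C: {#2, #3, #6, #8}
  D: {#1, #3, #7}
  E: {#4}
  F: {#7, #8}
No 2 sites suffice: every size-2 union leaves at least one demand point uncovered.
But {A, D, E} covers everything, so the minimum is 3.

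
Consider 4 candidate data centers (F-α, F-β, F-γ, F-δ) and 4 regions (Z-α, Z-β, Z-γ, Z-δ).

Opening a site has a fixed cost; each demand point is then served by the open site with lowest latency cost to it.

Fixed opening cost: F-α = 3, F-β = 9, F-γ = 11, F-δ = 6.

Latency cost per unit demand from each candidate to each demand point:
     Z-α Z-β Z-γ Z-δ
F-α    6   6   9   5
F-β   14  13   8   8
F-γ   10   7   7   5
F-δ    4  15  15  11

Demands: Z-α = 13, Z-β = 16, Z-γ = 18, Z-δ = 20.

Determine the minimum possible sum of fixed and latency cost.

394

Open {F-α, F-γ, F-δ}: assign each demand point to its cheapest open site.
  Z-α→F-δ 13×4=52, Z-β→F-α 16×6=96, Z-γ→F-γ 18×7=126, Z-δ→F-α 20×5=100
  latency cost 374, fixed 20 → total 394.
Compare {F-α, F-β, F-γ, F-δ}: latency cost 374 + fixed 29 = 403.
Compare {F-γ, F-δ}: latency cost 390 + fixed 17 = 407.
Compare {F-α, F-β, F-δ}: latency cost 392 + fixed 18 = 410.
All other subsets cost ≥ 403. Minimum total cost: 394.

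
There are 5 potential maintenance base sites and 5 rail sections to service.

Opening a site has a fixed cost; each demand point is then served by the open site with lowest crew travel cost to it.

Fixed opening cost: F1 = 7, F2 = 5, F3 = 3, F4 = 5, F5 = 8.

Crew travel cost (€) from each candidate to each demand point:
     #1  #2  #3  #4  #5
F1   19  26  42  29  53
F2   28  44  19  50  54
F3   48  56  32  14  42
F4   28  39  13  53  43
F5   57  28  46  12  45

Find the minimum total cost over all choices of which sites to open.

Open {F1, F3, F4}: assign each demand point to its cheapest open site.
  #1→F1 19, #2→F1 26, #3→F4 13, #4→F3 14, #5→F3 42
  crew travel cost 114, fixed 15 → total 129.
Compare {F1, F4, F5}: crew travel cost 113 + fixed 20 = 133.
Compare {F1, F2, F3, F4}: crew travel cost 114 + fixed 20 = 134.
Compare {F1, F2, F3}: crew travel cost 120 + fixed 15 = 135.
All other subsets cost ≥ 133. Minimum total cost: 129.

129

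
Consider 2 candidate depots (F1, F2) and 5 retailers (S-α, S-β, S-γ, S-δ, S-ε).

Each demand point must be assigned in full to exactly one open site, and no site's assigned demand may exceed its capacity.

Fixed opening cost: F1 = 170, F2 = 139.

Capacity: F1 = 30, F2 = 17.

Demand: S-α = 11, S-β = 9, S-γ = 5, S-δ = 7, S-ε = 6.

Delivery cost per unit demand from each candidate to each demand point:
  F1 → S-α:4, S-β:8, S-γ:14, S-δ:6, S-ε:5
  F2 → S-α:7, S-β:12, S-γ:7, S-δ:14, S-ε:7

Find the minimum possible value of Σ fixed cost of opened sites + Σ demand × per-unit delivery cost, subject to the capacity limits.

Open {F1, F2}; cheapest assignment that respects the capacities:
  F1 (cap 30, load 27): S-α, S-β, S-δ — cost 11×4 + 9×8 + 7×6 = 158
  F2 (cap 17, load 11): S-γ, S-ε — cost 5×7 + 6×7 = 77
  Shipping 235, fixed 309 → total 544.
  Any other capacity-feasible assignment to {F1, F2} ships for at least 235.
Total demand is 38 and no other set of sites has combined capacity ≥ 38, so {F1, F2} is the only feasible choice of open sites. Minimum: 544.

544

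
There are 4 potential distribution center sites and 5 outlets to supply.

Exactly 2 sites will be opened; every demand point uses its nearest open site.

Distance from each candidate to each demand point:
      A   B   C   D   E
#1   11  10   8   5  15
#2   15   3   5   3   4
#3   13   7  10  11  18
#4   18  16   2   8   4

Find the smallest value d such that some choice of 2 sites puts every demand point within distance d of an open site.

11

Open {#1, #2}.
  Farthest demand point is A at distance 11 (to #1); all others are ≤ 11.
With {#1, #4} the worst case is 11.
With {#2, #3} the worst case is 13.
No size-2 selection achieves below 11.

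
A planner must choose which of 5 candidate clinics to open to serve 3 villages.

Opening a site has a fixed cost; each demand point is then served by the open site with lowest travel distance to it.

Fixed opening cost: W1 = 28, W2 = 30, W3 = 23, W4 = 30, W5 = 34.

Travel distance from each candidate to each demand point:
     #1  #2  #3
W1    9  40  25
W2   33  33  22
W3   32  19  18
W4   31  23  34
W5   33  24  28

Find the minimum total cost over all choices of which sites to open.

Open {W3}: assign each demand point to its cheapest open site.
  #1→W3 32, #2→W3 19, #3→W3 18
  travel distance 69, fixed 23 → total 92.
Compare {W1, W3}: travel distance 46 + fixed 51 = 97.
Compare {W1}: travel distance 74 + fixed 28 = 102.
Compare {W1, W4}: travel distance 57 + fixed 58 = 115.
All other subsets cost ≥ 97. Minimum total cost: 92.

92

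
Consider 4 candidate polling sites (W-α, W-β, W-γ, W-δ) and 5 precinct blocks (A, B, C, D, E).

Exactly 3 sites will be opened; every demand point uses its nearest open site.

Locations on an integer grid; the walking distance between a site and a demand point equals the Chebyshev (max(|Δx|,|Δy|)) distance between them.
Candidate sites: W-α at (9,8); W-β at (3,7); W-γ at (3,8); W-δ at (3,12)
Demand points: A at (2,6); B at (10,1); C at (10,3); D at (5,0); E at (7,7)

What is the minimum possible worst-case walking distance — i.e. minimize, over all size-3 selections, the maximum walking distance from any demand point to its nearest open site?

7

Open {W-α, W-β, W-γ}.
  Farthest demand point is B at walking distance 7 (to W-α); all others are ≤ 7.
With {W-α, W-β, W-δ} the worst case is 7.
With {W-β, W-γ, W-δ} the worst case is 7.
No size-3 selection achieves below 7.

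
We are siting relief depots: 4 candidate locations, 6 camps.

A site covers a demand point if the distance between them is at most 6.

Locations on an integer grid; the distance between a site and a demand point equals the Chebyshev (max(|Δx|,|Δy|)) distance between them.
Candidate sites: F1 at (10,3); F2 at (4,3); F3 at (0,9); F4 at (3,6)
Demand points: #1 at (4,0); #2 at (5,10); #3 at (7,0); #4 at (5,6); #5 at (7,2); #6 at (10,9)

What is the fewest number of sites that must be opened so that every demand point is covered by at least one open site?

Coverage sets (demand points within 6 of each site):
  F1: {#1, #3, #4, #5, #6}
  F2: {#1, #3, #4, #5, #6}
  F3: {#2, #4}
  F4: {#1, #2, #3, #4, #5}
No single site covers all 6 demand points.
But {F1, F3} covers everything, so the minimum is 2.

2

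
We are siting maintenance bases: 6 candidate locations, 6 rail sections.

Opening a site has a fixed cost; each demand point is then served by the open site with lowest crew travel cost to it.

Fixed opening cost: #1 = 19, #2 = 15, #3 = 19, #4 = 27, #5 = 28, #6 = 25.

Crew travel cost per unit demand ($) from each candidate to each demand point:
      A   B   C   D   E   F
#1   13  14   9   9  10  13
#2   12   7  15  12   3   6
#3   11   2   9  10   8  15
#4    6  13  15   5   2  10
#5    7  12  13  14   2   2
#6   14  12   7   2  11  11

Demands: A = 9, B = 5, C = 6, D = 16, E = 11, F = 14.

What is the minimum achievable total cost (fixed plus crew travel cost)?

269

Open {#3, #5, #6}: assign each demand point to its cheapest open site.
  A→#5 9×7=63, B→#3 5×2=10, C→#6 6×7=42, D→#6 16×2=32, E→#5 11×2=22, F→#5 14×2=28
  crew travel cost 197, fixed 72 → total 269.
Compare {#2, #3, #5, #6}: crew travel cost 197 + fixed 87 = 284.
Compare {#3, #4, #5, #6}: crew travel cost 188 + fixed 99 = 287.
Compare {#1, #3, #5, #6}: crew travel cost 197 + fixed 91 = 288.
All other subsets cost ≥ 284. Minimum total cost: 269.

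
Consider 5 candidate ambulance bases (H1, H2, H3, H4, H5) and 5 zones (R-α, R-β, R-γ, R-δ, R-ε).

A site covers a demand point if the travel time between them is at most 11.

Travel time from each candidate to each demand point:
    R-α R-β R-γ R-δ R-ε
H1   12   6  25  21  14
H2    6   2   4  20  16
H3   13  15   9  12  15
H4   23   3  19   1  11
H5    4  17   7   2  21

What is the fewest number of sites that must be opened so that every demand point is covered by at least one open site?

2

Coverage sets (demand points within 11 of each site):
  H1: {R-β}
  H2: {R-α, R-β, R-γ}
  H3: {R-γ}
  H4: {R-β, R-δ, R-ε}
  H5: {R-α, R-γ, R-δ}
No single site covers all 5 demand points.
But {H2, H4} covers everything, so the minimum is 2.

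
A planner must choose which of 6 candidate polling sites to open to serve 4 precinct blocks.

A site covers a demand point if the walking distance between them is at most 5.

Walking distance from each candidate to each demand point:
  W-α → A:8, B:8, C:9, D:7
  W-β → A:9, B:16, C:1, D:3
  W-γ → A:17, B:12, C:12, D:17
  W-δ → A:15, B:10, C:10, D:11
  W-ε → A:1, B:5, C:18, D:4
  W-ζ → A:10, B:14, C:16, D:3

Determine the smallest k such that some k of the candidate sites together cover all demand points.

2

Coverage sets (demand points within 5 of each site):
  W-α: {}
  W-β: {C, D}
  W-γ: {}
  W-δ: {}
  W-ε: {A, B, D}
  W-ζ: {D}
No single site covers all 4 demand points.
But {W-β, W-ε} covers everything, so the minimum is 2.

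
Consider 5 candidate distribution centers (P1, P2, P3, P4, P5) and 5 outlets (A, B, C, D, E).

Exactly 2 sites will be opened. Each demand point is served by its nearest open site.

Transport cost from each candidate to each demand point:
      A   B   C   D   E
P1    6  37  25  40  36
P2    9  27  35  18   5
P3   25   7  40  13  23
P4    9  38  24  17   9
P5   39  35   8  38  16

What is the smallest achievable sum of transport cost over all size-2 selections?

62

Open {P3, P4}.
  A→P4 9, B→P3 7, C→P4 24, D→P3 13, E→P4 9  ⇒ total 62.
Compare {P2, P5}: total 67.
Compare {P2, P3}: total 69.
No size-2 selection does better; minimum is 62.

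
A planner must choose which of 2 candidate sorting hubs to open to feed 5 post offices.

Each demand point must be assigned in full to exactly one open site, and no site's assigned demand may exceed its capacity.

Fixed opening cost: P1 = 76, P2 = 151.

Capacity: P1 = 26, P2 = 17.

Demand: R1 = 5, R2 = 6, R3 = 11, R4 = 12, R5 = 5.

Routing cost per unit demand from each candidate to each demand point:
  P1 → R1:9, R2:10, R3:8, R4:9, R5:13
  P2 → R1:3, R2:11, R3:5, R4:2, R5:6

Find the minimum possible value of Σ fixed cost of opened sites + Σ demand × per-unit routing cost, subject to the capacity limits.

474

Open {P1, P2}; cheapest assignment that respects the capacities:
  P1 (cap 26, load 22): R1, R2, R3 — cost 5×9 + 6×10 + 11×8 = 193
  P2 (cap 17, load 17): R4, R5 — cost 12×2 + 5×6 = 54
  Shipping 247, fixed 227 → total 474.
  Any other capacity-feasible assignment to {P1, P2} ships for at least 247.
Total demand is 39 and no other set of sites has combined capacity ≥ 39, so {P1, P2} is the only feasible choice of open sites. Minimum: 474.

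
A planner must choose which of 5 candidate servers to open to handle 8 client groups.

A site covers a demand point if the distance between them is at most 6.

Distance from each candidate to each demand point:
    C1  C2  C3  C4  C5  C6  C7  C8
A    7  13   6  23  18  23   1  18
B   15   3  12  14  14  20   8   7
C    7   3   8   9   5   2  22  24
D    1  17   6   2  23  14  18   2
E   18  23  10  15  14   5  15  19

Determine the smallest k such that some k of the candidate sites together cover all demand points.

Coverage sets (demand points within 6 of each site):
  A: {C3, C7}
  B: {C2}
  C: {C2, C5, C6}
  D: {C1, C3, C4, C8}
  E: {C6}
No 2 sites suffice: every size-2 union leaves at least one demand point uncovered.
But {A, C, D} covers everything, so the minimum is 3.

3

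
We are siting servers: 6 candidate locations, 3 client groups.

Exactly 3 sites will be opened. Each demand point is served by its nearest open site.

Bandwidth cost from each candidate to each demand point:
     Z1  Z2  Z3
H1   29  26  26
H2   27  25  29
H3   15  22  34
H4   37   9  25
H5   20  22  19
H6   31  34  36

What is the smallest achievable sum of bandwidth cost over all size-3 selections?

43

Open {H3, H4, H5}.
  Z1→H3 15, Z2→H4 9, Z3→H5 19  ⇒ total 43.
Compare {H1, H4, H5}: total 48.
Compare {H2, H4, H5}: total 48.
No size-3 selection does better; minimum is 43.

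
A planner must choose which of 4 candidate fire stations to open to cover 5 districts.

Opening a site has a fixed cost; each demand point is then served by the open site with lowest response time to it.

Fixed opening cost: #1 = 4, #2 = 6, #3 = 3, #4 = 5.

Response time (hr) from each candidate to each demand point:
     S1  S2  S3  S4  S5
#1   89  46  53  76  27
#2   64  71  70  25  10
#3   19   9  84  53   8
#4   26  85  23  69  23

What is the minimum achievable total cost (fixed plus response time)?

Open {#2, #3, #4}: assign each demand point to its cheapest open site.
  S1→#3 19, S2→#3 9, S3→#4 23, S4→#2 25, S5→#3 8
  response time 84, fixed 14 → total 98.
Compare {#1, #2, #3, #4}: response time 84 + fixed 18 = 102.
Compare {#3, #4}: response time 112 + fixed 8 = 120.
Compare {#1, #3, #4}: response time 112 + fixed 12 = 124.
All other subsets cost ≥ 102. Minimum total cost: 98.

98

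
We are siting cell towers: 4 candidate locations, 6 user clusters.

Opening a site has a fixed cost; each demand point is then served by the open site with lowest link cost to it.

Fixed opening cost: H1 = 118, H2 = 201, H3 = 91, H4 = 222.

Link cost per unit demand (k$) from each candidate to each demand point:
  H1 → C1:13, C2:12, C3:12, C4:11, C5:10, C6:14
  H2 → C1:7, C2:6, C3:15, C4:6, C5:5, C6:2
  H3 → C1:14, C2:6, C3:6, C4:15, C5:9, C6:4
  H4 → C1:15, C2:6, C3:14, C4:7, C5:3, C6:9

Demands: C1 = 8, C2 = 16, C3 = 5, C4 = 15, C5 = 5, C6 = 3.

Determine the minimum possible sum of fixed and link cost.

549

Open {H2}: assign each demand point to its cheapest open site.
  C1→H2 8×7=56, C2→H2 16×6=96, C3→H2 5×15=75, C4→H2 15×6=90, C5→H2 5×5=25, C6→H2 3×2=6
  link cost 348, fixed 201 → total 549.
Compare {H2, H3}: link cost 303 + fixed 292 = 595.
Compare {H3}: link cost 520 + fixed 91 = 611.
Compare {H1, H2}: link cost 333 + fixed 319 = 652.
All other subsets cost ≥ 595. Minimum total cost: 549.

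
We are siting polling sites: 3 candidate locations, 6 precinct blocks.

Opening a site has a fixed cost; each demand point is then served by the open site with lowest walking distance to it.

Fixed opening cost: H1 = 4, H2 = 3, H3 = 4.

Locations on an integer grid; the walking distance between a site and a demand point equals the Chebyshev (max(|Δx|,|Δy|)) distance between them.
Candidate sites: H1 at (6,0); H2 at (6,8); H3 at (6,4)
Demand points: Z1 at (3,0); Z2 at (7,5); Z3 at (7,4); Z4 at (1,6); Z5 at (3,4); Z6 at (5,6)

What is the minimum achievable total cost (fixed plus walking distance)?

Open {H3}: assign each demand point to its cheapest open site.
  Z1→H3 4, Z2→H3 1, Z3→H3 1, Z4→H3 5, Z5→H3 3, Z6→H3 2
  walking distance 16, fixed 4 → total 20.
Compare {H1, H3}: walking distance 15 + fixed 8 = 23.
Compare {H2, H3}: walking distance 16 + fixed 7 = 23.
Compare {H1, H2, H3}: walking distance 15 + fixed 11 = 26.
All other subsets cost ≥ 23. Minimum total cost: 20.

20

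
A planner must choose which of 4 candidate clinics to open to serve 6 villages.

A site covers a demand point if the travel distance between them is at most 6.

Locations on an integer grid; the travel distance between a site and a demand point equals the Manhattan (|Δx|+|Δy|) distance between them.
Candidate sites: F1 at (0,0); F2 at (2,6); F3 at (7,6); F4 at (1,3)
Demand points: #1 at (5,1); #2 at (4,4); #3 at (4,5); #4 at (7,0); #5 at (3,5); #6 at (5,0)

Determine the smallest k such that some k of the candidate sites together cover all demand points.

Coverage sets (demand points within 6 of each site):
  F1: {#1, #6}
  F2: {#2, #3, #5}
  F3: {#2, #3, #4, #5}
  F4: {#1, #2, #3, #5}
No single site covers all 6 demand points.
But {F1, F3} covers everything, so the minimum is 2.

2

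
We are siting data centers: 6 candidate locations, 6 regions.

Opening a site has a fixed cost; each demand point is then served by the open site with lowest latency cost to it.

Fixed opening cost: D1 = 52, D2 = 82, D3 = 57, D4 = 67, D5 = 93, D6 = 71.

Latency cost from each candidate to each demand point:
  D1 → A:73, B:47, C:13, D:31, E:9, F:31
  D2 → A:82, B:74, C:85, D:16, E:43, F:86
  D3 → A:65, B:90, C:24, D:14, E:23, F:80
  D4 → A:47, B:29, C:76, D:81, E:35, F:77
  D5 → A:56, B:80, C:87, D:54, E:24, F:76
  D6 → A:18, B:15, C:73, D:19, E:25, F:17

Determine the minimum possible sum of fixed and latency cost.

214

Open {D1, D6}: assign each demand point to its cheapest open site.
  A→D6 18, B→D6 15, C→D1 13, D→D6 19, E→D1 9, F→D6 17
  latency cost 91, fixed 123 → total 214.
Compare {D6}: latency cost 167 + fixed 71 = 238.
Compare {D3, D6}: latency cost 111 + fixed 128 = 239.
Compare {D1}: latency cost 204 + fixed 52 = 256.
All other subsets cost ≥ 238. Minimum total cost: 214.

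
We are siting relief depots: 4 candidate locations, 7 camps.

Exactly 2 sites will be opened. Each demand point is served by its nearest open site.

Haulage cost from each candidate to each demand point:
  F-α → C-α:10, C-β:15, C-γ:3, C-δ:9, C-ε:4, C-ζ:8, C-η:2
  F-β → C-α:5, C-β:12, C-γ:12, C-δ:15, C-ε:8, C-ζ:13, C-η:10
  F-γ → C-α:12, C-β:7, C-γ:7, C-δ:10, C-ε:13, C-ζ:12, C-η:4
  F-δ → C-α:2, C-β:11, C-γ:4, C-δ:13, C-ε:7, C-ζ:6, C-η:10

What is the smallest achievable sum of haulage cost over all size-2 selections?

Open {F-α, F-δ}.
  C-α→F-δ 2, C-β→F-δ 11, C-γ→F-α 3, C-δ→F-α 9, C-ε→F-α 4, C-ζ→F-δ 6, C-η→F-α 2  ⇒ total 37.
Compare {F-γ, F-δ}: total 40.
Compare {F-α, F-β}: total 43.
No size-2 selection does better; minimum is 37.

37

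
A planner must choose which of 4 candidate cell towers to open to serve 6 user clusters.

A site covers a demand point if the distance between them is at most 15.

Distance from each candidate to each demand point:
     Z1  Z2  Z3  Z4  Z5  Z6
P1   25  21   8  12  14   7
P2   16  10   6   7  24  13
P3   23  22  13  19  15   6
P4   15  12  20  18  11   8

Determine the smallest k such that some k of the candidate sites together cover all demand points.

2

Coverage sets (demand points within 15 of each site):
  P1: {Z3, Z4, Z5, Z6}
  P2: {Z2, Z3, Z4, Z6}
  P3: {Z3, Z5, Z6}
  P4: {Z1, Z2, Z5, Z6}
No single site covers all 6 demand points.
But {P1, P4} covers everything, so the minimum is 2.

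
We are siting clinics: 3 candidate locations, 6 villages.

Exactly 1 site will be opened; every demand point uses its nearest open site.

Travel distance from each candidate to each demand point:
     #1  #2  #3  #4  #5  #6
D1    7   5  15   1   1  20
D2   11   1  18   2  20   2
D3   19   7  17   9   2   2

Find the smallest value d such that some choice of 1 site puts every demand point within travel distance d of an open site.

Open {D3}.
  Farthest demand point is #1 at travel distance 19 (to D3); all others are ≤ 19.
With {D1} the worst case is 20.
With {D2} the worst case is 20.
No size-1 selection achieves below 19.

19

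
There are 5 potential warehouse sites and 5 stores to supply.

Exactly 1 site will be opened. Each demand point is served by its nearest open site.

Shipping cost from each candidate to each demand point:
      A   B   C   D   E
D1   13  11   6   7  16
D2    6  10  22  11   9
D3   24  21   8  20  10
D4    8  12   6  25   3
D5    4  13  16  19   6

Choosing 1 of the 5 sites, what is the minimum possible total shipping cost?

53

Open {D1}.
  A→D1 13, B→D1 11, C→D1 6, D→D1 7, E→D1 16  ⇒ total 53.
Compare {D4}: total 54.
Compare {D2}: total 58.
No size-1 selection does better; minimum is 53.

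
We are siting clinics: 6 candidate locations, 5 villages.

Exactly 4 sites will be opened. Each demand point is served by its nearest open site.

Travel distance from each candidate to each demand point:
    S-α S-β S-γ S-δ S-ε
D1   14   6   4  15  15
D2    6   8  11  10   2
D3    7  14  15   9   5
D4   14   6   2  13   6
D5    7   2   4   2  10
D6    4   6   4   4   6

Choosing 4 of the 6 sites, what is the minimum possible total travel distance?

Open {D2, D4, D5, D6}.
  S-α→D6 4, S-β→D5 2, S-γ→D4 2, S-δ→D5 2, S-ε→D2 2  ⇒ total 12.
Compare {D1, D2, D4, D5}: total 14.
Compare {D1, D2, D5, D6}: total 14.
No size-4 selection does better; minimum is 12.

12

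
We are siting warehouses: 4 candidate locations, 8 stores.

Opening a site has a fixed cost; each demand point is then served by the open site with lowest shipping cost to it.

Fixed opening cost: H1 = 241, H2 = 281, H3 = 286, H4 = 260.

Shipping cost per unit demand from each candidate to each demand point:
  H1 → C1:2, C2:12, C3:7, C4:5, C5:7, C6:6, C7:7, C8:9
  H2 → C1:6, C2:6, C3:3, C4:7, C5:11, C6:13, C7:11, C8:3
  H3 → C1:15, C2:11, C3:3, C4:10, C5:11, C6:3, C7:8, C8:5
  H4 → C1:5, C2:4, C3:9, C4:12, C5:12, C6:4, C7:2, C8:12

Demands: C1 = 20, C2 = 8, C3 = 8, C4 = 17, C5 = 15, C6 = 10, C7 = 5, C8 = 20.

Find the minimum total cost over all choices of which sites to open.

898

Open {H1}: assign each demand point to its cheapest open site.
  C1→H1 20×2=40, C2→H1 8×12=96, C3→H1 8×7=56, C4→H1 17×5=85, C5→H1 15×7=105, C6→H1 10×6=60, C7→H1 5×7=35, C8→H1 20×9=180
  shipping cost 657, fixed 241 → total 898.
Compare {H1, H2}: shipping cost 457 + fixed 522 = 979.
Compare {H2}: shipping cost 721 + fixed 281 = 1002.
Compare {H1, H3}: shipping cost 507 + fixed 527 = 1034.
All other subsets cost ≥ 979. Minimum total cost: 898.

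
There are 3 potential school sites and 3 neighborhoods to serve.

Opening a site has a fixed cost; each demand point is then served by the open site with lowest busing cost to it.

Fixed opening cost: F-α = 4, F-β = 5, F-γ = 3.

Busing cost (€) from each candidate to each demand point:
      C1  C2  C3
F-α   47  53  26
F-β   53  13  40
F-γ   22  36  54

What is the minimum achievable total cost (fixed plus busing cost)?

73

Open {F-α, F-β, F-γ}: assign each demand point to its cheapest open site.
  C1→F-γ 22, C2→F-β 13, C3→F-α 26
  busing cost 61, fixed 12 → total 73.
Compare {F-β, F-γ}: busing cost 75 + fixed 8 = 83.
Compare {F-α, F-γ}: busing cost 84 + fixed 7 = 91.
Compare {F-α, F-β}: busing cost 86 + fixed 9 = 95.
All other subsets cost ≥ 83. Minimum total cost: 73.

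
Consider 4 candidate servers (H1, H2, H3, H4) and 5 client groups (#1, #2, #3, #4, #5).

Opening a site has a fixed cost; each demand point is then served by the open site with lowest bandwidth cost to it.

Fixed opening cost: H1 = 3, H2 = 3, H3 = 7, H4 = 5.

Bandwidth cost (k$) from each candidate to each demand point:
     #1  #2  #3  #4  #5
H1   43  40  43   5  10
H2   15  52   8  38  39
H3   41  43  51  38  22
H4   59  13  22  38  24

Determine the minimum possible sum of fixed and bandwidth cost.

62

Open {H1, H2, H4}: assign each demand point to its cheapest open site.
  #1→H2 15, #2→H4 13, #3→H2 8, #4→H1 5, #5→H1 10
  bandwidth cost 51, fixed 11 → total 62.
Compare {H1, H2, H3, H4}: bandwidth cost 51 + fixed 18 = 69.
Compare {H1, H2}: bandwidth cost 78 + fixed 6 = 84.
Compare {H1, H2, H3}: bandwidth cost 78 + fixed 13 = 91.
All other subsets cost ≥ 69. Minimum total cost: 62.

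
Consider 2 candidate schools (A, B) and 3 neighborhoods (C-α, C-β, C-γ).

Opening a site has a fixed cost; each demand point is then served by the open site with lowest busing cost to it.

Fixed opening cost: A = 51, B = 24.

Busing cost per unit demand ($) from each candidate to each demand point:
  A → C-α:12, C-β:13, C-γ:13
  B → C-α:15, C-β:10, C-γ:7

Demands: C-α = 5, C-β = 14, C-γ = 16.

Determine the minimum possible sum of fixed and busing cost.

351

Open {B}: assign each demand point to its cheapest open site.
  C-α→B 5×15=75, C-β→B 14×10=140, C-γ→B 16×7=112
  busing cost 327, fixed 24 → total 351.
Compare {A, B}: busing cost 312 + fixed 75 = 387.
Compare {A}: busing cost 450 + fixed 51 = 501.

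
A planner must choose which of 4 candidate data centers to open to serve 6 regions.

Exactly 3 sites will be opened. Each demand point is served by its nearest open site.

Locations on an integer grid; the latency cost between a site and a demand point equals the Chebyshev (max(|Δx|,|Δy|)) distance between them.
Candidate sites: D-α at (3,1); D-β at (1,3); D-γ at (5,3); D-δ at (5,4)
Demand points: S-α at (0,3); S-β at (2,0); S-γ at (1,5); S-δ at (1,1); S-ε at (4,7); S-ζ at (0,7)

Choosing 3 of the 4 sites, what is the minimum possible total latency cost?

Open {D-α, D-β, D-δ}.
  S-α→D-β 1, S-β→D-α 1, S-γ→D-β 2, S-δ→D-α 2, S-ε→D-δ 3, S-ζ→D-β 4  ⇒ total 13.
Compare {D-α, D-β, D-γ}: total 14.
Compare {D-β, D-γ, D-δ}: total 15.
No size-3 selection does better; minimum is 13.

13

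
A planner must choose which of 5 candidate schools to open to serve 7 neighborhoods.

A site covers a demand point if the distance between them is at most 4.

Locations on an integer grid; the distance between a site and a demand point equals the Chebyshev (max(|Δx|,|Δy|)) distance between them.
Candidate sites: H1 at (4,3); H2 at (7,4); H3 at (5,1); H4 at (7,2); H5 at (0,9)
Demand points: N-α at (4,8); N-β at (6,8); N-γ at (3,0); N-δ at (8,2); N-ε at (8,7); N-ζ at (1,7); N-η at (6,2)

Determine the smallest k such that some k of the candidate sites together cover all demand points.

Coverage sets (demand points within 4 of each site):
  H1: {N-γ, N-δ, N-ε, N-ζ, N-η}
  H2: {N-α, N-β, N-γ, N-δ, N-ε, N-η}
  H3: {N-γ, N-δ, N-η}
  H4: {N-γ, N-δ, N-η}
  H5: {N-α, N-ζ}
No single site covers all 7 demand points.
But {H1, H2} covers everything, so the minimum is 2.

2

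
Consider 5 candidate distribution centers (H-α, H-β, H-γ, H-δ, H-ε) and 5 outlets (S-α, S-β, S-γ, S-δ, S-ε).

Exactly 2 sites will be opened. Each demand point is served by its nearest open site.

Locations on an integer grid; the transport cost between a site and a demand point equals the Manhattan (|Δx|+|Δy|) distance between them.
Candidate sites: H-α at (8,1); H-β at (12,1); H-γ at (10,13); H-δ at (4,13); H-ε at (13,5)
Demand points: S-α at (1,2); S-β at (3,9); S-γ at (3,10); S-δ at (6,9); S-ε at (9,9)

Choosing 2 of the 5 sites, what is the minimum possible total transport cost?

Open {H-α, H-δ}.
  S-α→H-α 8, S-β→H-δ 5, S-γ→H-δ 4, S-δ→H-δ 6, S-ε→H-α 9  ⇒ total 32.
Compare {H-γ, H-δ}: total 34.
Compare {H-β, H-δ}: total 36.
No size-2 selection does better; minimum is 32.

32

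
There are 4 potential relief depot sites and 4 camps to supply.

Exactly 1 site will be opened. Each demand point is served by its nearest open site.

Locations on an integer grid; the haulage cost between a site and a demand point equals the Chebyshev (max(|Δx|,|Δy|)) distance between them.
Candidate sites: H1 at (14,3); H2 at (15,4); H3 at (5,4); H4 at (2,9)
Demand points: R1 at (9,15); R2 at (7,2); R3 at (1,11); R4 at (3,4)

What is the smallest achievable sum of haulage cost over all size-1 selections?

Open {H4}.
  R1→H4 7, R2→H4 7, R3→H4 2, R4→H4 5  ⇒ total 21.
Compare {H3}: total 22.
Compare {H1}: total 43.
No size-1 selection does better; minimum is 21.

21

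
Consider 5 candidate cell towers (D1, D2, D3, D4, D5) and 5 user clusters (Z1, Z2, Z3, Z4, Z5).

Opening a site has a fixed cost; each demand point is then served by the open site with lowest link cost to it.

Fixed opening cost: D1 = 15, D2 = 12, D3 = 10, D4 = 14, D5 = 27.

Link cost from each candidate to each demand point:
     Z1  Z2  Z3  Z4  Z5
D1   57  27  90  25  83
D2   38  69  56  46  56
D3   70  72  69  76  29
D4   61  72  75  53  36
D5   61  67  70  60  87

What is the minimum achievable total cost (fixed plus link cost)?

212

Open {D1, D2, D3}: assign each demand point to its cheapest open site.
  Z1→D2 38, Z2→D1 27, Z3→D2 56, Z4→D1 25, Z5→D3 29
  link cost 175, fixed 37 → total 212.
Compare {D1, D2, D4}: link cost 182 + fixed 41 = 223.
Compare {D1, D2, D3, D4}: link cost 175 + fixed 51 = 226.
Compare {D1, D2}: link cost 202 + fixed 27 = 229.
All other subsets cost ≥ 223. Minimum total cost: 212.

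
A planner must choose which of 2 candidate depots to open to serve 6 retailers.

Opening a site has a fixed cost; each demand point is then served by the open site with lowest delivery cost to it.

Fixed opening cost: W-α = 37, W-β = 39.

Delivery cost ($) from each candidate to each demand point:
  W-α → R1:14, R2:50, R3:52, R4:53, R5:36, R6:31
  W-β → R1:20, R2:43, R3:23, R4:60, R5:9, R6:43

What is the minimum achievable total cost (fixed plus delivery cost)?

Open {W-β}: assign each demand point to its cheapest open site.
  R1→W-β 20, R2→W-β 43, R3→W-β 23, R4→W-β 60, R5→W-β 9, R6→W-β 43
  delivery cost 198, fixed 39 → total 237.
Compare {W-α, W-β}: delivery cost 173 + fixed 76 = 249.
Compare {W-α}: delivery cost 236 + fixed 37 = 273.

237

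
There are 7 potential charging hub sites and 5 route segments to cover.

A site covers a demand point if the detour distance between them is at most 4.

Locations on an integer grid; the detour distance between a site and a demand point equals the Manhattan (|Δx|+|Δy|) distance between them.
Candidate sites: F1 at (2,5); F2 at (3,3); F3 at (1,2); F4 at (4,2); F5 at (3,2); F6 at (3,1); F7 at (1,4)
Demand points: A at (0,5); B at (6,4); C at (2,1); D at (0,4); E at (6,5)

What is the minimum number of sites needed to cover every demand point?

2

Coverage sets (demand points within 4 of each site):
  F1: {A, C, D, E}
  F2: {B, C, D}
  F3: {A, C, D}
  F4: {B, C}
  F5: {C}
  F6: {C}
  F7: {A, C, D}
No single site covers all 5 demand points.
But {F1, F2} covers everything, so the minimum is 2.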